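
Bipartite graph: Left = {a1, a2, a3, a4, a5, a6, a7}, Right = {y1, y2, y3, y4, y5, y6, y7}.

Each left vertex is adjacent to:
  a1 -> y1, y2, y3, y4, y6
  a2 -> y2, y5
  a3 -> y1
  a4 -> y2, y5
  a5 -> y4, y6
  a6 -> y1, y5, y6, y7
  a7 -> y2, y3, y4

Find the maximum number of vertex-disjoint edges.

One maximum matching: a1→y6, a2→y5, a3→y1, a4→y2, a5→y4, a6→y7, a7→y3.
This saturates every left vertex, so 7 is the maximum.

7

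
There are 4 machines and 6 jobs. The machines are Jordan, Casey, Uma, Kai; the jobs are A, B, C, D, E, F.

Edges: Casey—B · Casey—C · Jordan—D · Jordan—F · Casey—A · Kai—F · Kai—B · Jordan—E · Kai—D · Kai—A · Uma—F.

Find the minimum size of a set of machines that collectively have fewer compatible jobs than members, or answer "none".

A matching saturating every machine exists, for instance Jordan→E, Casey→C, Uma→F, Kai→B.
By Hall's marriage theorem, this means |N(S)| ≥ |S| for every subset S, so no violating subset exists.

none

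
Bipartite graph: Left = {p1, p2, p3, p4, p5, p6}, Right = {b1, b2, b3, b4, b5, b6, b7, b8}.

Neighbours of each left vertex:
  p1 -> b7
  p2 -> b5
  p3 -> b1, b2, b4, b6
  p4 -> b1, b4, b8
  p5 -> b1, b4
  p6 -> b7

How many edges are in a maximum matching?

For example, pair p1-b7, p2-b5, p3-b6, p4-b8, p5-b4.
The set {p1, p6} has only 1 neighbour ({b7}), so by Hall's theorem at most 5 of the 6 left vertices can be matched.

5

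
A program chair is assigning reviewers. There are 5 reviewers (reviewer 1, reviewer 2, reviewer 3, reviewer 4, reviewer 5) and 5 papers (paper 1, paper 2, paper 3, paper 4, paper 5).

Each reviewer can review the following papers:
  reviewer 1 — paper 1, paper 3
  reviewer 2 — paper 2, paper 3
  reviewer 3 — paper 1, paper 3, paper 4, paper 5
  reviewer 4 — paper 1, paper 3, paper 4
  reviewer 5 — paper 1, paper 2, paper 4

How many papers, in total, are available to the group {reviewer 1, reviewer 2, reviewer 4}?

The union of neighbours of {reviewer 1, reviewer 2, reviewer 4} is {paper 1, paper 2, paper 3, paper 4}, which has 4 elements.
Since |N(S)| = 4 ≥ |S| = 3, Hall's condition holds for this subset.

4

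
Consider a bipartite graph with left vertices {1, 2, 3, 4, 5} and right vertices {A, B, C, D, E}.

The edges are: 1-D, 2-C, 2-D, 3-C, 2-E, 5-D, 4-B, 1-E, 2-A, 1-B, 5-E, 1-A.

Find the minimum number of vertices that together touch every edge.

5

The 5 edges 1–D, 2–A, 3–C, 4–B, 5–E form a matching, so any vertex cover needs at least 5 vertices (one per matched edge).
Conversely {1, 2, 3, 4, 5} meets every edge and has exactly 5 vertices, so 5 is optimal.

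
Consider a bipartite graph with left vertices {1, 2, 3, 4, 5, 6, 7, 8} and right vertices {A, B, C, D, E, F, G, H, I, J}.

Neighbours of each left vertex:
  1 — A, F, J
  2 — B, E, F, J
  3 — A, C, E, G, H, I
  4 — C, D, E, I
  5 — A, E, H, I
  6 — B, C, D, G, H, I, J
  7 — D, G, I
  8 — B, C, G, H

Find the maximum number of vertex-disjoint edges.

One maximum matching: 1→F, 2→E, 3→A, 4→C, 5→I, 6→J, 7→G, 8→B.
All 8 left vertices are matched, so no larger matching exists.

8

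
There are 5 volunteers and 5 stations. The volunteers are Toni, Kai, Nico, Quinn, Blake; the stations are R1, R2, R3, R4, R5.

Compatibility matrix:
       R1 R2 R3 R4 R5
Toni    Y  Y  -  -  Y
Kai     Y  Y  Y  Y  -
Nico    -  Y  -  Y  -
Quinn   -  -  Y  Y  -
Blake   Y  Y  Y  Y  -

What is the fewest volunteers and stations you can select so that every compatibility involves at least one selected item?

5

The 5 edges Toni–R5, Kai–R1, Nico–R2, Quinn–R4, Blake–R3 form a matching, so any vertex cover needs at least 5 vertices (one per matched edge).
Conversely {Toni, Kai, Nico, Quinn, Blake} meets every edge and has exactly 5 vertices, so 5 is optimal.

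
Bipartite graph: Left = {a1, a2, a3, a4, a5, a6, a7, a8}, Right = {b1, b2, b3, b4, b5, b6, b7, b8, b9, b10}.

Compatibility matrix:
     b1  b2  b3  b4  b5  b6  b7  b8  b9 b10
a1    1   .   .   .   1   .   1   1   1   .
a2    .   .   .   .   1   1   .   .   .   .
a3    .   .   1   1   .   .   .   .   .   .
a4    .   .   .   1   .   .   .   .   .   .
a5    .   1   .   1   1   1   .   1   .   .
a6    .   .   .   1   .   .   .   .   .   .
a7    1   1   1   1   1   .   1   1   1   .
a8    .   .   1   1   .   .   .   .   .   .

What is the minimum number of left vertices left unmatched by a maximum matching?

A valid assignment of size 6: a1–b1, a2–b6, a3–b3, a4–b4, a5–b5, a7–b7.
The set {a3, a4, a6, a8} has only 2 neighbours ({b3, b4}), so by Hall's theorem at most 6 of the 8 left vertices can be matched.
That matches 6 of the 8, leaving 2 unmatched; no matching can do better.

2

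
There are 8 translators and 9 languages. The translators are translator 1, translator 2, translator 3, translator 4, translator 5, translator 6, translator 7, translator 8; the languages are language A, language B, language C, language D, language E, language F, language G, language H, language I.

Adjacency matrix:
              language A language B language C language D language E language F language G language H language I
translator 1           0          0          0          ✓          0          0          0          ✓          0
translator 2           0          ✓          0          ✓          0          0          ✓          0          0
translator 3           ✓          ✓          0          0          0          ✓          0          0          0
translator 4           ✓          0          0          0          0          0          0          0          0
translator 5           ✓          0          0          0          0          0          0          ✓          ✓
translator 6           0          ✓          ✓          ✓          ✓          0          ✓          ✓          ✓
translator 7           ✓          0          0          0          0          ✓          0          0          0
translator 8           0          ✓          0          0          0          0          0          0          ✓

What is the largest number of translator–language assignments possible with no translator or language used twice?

For example, pair translator 1–language D, translator 2–language G, translator 3–language B, translator 4–language A, translator 5–language H, translator 6–language C, translator 7–language F, translator 8–language I.
This saturates every translator, so 8 is the maximum.

8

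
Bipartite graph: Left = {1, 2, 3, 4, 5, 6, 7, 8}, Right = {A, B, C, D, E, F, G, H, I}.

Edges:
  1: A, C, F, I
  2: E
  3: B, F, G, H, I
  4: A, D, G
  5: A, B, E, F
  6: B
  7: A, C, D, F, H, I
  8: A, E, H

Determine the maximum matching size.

8

One maximum matching: 1→I, 2→E, 3→G, 4→D, 5→F, 6→B, 7→A, 8→H.
This saturates every left vertex, so 8 is the maximum.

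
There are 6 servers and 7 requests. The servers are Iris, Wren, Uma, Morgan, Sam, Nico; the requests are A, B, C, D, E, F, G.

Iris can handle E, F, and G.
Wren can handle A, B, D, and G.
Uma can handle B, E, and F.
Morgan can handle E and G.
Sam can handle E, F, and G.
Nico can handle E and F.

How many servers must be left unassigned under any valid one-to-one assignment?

A valid assignment of size 5: Iris–F, Wren–D, Uma–B, Morgan–G, Sam–E.
The set {Iris, Morgan, Sam, Nico} has only 3 neighbours ({E, F, G}), so by Hall's theorem at most 5 of the 6 servers can be matched.
That matches 5 of the 6, leaving 1 unmatched; no matching can do better.

1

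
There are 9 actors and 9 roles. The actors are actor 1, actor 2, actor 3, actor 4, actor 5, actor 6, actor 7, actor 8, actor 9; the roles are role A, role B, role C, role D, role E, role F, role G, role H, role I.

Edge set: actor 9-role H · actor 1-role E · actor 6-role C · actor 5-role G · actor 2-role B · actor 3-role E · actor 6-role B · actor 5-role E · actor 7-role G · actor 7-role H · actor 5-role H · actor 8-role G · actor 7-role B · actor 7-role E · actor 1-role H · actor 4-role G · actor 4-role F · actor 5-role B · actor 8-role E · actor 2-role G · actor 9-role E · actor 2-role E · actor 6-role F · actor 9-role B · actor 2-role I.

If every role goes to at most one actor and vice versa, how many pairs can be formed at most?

7

For example, pair actor 1–role H, actor 2–role I, actor 3–role E, actor 4–role F, actor 5–role B, actor 6–role C, actor 7–role G.
The set {actor 1, actor 3, actor 5, actor 7, actor 8, actor 9} has only 4 neighbours ({role B, role E, role G, role H}), so by Hall's theorem at most 7 of the 9 actors can be matched.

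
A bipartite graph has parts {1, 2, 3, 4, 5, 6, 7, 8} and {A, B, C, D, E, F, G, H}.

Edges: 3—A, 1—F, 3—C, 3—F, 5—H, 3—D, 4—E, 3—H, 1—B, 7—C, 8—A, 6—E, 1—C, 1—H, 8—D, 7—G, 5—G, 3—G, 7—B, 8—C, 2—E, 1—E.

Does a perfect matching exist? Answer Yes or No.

The set {2, 4, 6} has only 1 neighbour ({E}), so by Hall's theorem at most 6 of the 8 left vertices can be matched.
Hence no matching covers every left vertex.

No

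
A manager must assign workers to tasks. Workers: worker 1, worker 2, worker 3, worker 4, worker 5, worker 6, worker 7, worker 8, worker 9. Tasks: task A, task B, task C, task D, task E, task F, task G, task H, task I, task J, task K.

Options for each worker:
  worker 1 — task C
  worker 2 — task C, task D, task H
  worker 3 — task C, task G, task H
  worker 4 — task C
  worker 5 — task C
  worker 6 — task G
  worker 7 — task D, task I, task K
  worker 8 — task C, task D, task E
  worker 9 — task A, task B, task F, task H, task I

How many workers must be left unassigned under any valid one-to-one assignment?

A valid assignment of size 7: worker 1→task C, worker 2→task D, worker 3→task H, worker 6→task G, worker 7→task I, worker 8→task E, worker 9→task A.
The set {worker 1, worker 4, worker 5} has only 1 neighbour ({task C}), so by Hall's theorem at most 7 of the 9 workers can be matched.
That matches 7 of the 9, leaving 2 unmatched; no matching can do better.

2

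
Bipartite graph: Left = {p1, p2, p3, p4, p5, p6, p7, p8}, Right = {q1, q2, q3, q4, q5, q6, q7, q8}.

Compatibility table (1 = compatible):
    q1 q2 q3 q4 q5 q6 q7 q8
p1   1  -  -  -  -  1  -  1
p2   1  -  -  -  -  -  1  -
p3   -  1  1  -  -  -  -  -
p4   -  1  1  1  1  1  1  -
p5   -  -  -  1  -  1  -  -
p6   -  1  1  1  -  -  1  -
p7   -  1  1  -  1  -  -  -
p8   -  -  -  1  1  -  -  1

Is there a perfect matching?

A valid assignment of size 8: p1–q6, p2–q1, p3–q3, p4–q7, p5–q4, p6–q2, p7–q5, p8–q8.
All 8 left vertices are covered.

Yes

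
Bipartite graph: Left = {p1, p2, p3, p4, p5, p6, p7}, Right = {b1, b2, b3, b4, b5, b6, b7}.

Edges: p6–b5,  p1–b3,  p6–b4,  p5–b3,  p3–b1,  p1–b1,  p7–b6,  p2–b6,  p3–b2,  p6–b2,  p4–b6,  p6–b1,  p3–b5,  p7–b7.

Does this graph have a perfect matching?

No

The set {p2, p4} has only 1 neighbour ({b6}), so by Hall's theorem at most 6 of the 7 left vertices can be matched.
Hence no matching covers every left vertex.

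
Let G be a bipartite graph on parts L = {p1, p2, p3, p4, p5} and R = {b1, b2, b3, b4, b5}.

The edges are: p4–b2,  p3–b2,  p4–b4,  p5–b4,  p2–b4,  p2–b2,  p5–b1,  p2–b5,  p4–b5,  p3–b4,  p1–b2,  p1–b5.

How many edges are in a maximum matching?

4

One maximum matching: p1→b2, p2→b5, p3→b4, p5→b1.
The set {p1, p2, p3, p4} has only 3 neighbours ({b2, b4, b5}), so by Hall's theorem at most 4 of the 5 left vertices can be matched.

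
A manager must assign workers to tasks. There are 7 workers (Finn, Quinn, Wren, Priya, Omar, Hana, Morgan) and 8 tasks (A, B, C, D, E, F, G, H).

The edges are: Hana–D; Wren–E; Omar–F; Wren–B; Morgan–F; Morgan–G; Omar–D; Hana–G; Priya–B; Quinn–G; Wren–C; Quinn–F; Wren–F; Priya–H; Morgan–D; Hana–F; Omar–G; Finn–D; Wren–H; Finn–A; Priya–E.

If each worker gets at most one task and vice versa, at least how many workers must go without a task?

For example, pair Finn-A, Quinn-G, Wren-E, Priya-B, Omar-D, Hana-F.
The set {Quinn, Omar, Hana, Morgan} has only 3 neighbours ({D, F, G}), so by Hall's theorem at most 6 of the 7 workers can be matched.
That matches 6 of the 7, leaving 1 unmatched; no matching can do better.

1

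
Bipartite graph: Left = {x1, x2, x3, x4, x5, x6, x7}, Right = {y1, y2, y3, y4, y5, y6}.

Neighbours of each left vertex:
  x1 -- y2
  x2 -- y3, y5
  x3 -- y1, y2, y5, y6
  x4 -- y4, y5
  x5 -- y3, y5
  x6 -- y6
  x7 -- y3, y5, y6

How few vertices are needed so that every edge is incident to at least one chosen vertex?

The 6 edges x1–y2, x2–y5, x3–y1, x4–y4, x5–y3, x6–y6 form a matching, so any vertex cover needs at least 6 vertices (one per matched edge).
Conversely {x1, x3, x4, y3, y5, y6} meets every edge and has exactly 6 vertices, so 6 is optimal.

6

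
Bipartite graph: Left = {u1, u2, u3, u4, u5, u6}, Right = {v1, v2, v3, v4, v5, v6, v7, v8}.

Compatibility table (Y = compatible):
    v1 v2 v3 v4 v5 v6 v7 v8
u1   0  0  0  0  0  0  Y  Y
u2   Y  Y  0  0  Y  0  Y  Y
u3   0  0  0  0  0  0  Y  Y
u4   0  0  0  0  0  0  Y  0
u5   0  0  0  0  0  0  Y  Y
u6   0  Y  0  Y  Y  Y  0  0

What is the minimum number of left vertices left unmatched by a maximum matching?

One maximum matching: u1–v8, u2–v1, u3–v7, u6–v2.
The set {u1, u3, u4, u5} has only 2 neighbours ({v7, v8}), so by Hall's theorem at most 4 of the 6 left vertices can be matched.
That matches 4 of the 6, leaving 2 unmatched; no matching can do better.

2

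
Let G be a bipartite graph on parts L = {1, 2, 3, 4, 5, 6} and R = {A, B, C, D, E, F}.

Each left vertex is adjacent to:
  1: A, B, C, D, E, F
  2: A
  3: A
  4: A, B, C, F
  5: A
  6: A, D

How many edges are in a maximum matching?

A valid assignment of size 4: 1→E, 2→A, 4→B, 6→D.
The set {2, 3, 5} has only 1 neighbour ({A}), so by Hall's theorem at most 4 of the 6 left vertices can be matched.

4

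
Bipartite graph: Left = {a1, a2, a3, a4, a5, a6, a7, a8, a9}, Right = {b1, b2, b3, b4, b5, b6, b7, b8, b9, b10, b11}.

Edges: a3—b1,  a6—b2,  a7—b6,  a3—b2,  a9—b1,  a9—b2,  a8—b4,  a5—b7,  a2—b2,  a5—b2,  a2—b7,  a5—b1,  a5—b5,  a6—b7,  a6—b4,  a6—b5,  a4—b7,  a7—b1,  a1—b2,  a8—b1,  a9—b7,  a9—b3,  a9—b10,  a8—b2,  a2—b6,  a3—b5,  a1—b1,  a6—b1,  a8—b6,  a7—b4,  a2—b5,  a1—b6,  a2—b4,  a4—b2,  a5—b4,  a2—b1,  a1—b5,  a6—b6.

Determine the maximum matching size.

One maximum matching: a1→b6, a2→b4, a3→b5, a4→b2, a5→b1, a6→b7, a9→b10.
The set {a1, a2, a3, a4, a5, a6, a7, a8} has only 6 neighbours ({b1, b2, b4, b5, b6, b7}), so by Hall's theorem at most 7 of the 9 left vertices can be matched.

7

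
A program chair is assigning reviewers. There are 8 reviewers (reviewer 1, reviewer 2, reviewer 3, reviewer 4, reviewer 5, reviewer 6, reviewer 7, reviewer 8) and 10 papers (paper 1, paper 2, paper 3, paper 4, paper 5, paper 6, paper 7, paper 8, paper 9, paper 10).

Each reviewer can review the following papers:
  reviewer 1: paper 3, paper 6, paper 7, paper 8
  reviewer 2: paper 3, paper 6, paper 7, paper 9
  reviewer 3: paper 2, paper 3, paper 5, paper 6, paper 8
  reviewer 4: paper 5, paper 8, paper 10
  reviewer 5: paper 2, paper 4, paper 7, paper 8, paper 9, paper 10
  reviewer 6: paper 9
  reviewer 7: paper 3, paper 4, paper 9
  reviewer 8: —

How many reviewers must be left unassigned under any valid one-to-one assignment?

A valid assignment of size 7: reviewer 1-paper 7, reviewer 2-paper 3, reviewer 3-paper 6, reviewer 4-paper 8, reviewer 5-paper 2, reviewer 6-paper 9, reviewer 7-paper 4.
The set {reviewer 8} has only 0 neighbours (∅), so by Hall's theorem at most 7 of the 8 reviewers can be matched.
That matches 7 of the 8, leaving 1 unmatched; no matching can do better.

1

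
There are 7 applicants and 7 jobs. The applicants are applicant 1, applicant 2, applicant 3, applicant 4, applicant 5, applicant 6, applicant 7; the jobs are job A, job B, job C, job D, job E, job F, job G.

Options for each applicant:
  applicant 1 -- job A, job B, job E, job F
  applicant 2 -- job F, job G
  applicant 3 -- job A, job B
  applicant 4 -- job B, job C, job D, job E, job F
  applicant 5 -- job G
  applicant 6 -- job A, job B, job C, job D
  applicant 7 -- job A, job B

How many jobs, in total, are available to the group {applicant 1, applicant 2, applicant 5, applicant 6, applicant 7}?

The union of neighbours of {applicant 1, applicant 2, applicant 5, applicant 6, applicant 7} is {job A, job B, job C, job D, job E, job F, job G}, which has 7 elements.
Since |N(S)| = 7 ≥ |S| = 5, Hall's condition holds for this subset.

7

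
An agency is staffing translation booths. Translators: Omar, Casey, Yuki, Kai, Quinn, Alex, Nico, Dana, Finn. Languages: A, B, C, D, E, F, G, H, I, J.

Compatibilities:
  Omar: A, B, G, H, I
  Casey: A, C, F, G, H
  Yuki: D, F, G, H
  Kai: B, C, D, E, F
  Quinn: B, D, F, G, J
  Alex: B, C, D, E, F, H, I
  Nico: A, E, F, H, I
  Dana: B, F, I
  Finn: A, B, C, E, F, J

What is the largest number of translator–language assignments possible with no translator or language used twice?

For example, pair Omar→H, Casey→A, Yuki→D, Kai→B, Quinn→G, Alex→E, Nico→I, Dana→F, Finn→J.
This saturates every translator, so 9 is the maximum.

9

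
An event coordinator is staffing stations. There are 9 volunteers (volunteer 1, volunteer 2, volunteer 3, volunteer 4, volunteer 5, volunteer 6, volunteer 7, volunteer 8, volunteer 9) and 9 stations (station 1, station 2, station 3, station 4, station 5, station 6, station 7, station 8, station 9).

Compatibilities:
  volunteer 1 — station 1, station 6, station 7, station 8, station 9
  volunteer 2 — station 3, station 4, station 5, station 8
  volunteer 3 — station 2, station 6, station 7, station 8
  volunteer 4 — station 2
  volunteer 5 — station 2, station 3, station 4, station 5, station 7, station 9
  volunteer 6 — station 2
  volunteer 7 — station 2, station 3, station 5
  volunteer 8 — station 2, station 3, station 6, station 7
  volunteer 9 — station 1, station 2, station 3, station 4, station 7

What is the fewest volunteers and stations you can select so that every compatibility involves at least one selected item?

8

A maximum matching has 8 edges (e.g. volunteer 1–station 8, volunteer 2–station 4, volunteer 3–station 6, volunteer 4–station 2, volunteer 5–station 9, volunteer 7–station 5, volunteer 8–station 3, volunteer 9–station 7).
By König's theorem the minimum vertex cover has the same size. One such cover is {volunteer 1, volunteer 2, volunteer 3, volunteer 5, volunteer 7, volunteer 8, volunteer 9, station 2}.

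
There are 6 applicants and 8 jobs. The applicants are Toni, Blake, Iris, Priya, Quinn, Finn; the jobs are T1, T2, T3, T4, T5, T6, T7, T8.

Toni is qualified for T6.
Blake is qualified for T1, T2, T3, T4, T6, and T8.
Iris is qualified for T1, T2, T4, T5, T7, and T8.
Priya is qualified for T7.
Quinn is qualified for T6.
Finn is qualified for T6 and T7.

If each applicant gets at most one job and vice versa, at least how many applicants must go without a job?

For example, pair Toni→T6, Blake→T3, Iris→T4, Priya→T7.
The set {Toni, Priya, Quinn, Finn} has only 2 neighbours ({T6, T7}), so by Hall's theorem at most 4 of the 6 applicants can be matched.
That matches 4 of the 6, leaving 2 unmatched; no matching can do better.

2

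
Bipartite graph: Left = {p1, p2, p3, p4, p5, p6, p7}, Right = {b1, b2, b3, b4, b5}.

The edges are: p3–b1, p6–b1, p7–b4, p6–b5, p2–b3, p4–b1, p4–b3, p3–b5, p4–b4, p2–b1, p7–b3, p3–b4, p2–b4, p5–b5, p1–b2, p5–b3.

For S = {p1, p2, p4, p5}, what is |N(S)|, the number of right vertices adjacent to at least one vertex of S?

5

The union of neighbours of {p1, p2, p4, p5} is {b1, b2, b3, b4, b5}, which has 5 elements.
Since |N(S)| = 5 ≥ |S| = 4, Hall's condition holds for this subset.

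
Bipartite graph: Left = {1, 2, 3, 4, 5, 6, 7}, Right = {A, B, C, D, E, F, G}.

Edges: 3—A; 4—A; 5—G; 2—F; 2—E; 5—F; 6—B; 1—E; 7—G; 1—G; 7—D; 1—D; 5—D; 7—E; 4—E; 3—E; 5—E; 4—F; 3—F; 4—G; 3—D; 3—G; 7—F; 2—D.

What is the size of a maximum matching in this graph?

6

One maximum matching: 1→D, 2→F, 3→A, 4→G, 5→E, 6→B.
The set {1, 2, 3, 4, 5, 7} has only 5 neighbours ({A, D, E, F, G}), so by Hall's theorem at most 6 of the 7 left vertices can be matched.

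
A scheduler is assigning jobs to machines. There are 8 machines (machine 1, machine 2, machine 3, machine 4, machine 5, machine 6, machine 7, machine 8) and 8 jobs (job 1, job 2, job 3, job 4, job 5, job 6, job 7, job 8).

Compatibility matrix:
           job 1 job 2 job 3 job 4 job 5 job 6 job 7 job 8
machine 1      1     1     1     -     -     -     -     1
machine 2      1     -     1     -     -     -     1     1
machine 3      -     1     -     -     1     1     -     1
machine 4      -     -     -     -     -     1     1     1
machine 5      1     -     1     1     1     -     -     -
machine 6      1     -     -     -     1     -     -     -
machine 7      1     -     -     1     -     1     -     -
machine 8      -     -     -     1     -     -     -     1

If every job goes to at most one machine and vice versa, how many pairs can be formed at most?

One maximum matching: machine 1→job 2, machine 2→job 1, machine 3→job 8, machine 4→job 7, machine 5→job 3, machine 6→job 5, machine 7→job 6, machine 8→job 4.
All 8 machines are matched, so no larger matching exists.

8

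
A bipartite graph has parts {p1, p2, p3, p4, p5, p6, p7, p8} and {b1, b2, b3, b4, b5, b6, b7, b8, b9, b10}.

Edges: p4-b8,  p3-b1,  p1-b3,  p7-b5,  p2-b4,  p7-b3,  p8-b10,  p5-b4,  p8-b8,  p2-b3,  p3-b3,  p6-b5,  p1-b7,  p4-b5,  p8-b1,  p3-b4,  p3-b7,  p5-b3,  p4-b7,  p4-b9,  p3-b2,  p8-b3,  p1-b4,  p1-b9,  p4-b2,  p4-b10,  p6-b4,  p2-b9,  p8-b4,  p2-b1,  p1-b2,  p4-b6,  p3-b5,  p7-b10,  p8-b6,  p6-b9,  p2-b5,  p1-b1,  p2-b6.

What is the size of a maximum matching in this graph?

8

A valid assignment of size 8: p1–b4, p2–b6, p3–b7, p4–b2, p5–b3, p6–b9, p7–b5, p8–b1.
All 8 left vertices are matched, so no larger matching exists.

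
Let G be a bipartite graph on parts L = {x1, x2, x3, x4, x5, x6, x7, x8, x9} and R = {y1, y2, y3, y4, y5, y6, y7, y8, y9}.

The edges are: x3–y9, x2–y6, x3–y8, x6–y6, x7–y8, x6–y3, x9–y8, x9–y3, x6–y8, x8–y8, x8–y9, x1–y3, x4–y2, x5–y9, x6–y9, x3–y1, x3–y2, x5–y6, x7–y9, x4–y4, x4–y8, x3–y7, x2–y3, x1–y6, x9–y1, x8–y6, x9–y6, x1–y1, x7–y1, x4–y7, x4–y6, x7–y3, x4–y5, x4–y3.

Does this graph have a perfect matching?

The set {x1, x2, x5, x6, x7, x8, x9} has only 5 neighbours ({y1, y3, y6, y8, y9}), so by Hall's theorem at most 7 of the 9 left vertices can be matched.
Hence no matching covers every left vertex.

No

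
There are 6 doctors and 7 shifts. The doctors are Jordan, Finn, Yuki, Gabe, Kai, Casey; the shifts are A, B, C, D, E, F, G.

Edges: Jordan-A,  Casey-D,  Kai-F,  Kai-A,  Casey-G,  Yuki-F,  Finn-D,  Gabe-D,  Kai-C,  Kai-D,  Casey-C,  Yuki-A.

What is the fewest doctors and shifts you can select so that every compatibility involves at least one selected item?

A maximum matching has 5 edges (e.g. Jordan–A, Finn–D, Yuki–F, Kai–C, Casey–G).
By König's theorem the minimum vertex cover has the same size. One such cover is {Jordan, Yuki, Kai, Casey, D}.

5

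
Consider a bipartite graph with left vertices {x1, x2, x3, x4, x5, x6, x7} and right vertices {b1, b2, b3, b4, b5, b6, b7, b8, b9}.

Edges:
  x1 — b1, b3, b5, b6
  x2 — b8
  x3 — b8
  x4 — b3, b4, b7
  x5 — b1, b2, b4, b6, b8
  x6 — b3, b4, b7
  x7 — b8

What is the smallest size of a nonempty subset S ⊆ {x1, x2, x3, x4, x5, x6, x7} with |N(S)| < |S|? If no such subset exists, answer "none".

Take S = {x2, x3}. Its neighbourhood is {b8}, so |N(S)| = 1 < |S| = 2.
No single vertex violates Hall's condition since each has at least one neighbour, so 2 is the minimum.

2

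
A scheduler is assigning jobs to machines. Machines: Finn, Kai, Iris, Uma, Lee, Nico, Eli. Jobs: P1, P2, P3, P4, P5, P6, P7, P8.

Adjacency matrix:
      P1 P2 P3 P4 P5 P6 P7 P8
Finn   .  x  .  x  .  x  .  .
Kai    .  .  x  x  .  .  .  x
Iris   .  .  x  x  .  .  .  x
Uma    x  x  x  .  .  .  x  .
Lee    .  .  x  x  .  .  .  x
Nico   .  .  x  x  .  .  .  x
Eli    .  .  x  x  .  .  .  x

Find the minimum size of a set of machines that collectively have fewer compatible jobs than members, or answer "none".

Take S = {Kai, Iris, Lee, Nico}. Its neighbourhood is {P3, P4, P8}, so |N(S)| = 3 < |S| = 4.
Every subset of size less than 4 has at least as many neighbours as members, so 4 is the minimum.

4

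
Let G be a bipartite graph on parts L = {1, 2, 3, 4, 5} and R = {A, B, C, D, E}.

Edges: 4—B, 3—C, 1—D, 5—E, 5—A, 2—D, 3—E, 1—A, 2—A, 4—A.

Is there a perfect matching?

A valid assignment of size 5: 1–A, 2–D, 3–C, 4–B, 5–E.
All 5 left vertices are covered.

Yes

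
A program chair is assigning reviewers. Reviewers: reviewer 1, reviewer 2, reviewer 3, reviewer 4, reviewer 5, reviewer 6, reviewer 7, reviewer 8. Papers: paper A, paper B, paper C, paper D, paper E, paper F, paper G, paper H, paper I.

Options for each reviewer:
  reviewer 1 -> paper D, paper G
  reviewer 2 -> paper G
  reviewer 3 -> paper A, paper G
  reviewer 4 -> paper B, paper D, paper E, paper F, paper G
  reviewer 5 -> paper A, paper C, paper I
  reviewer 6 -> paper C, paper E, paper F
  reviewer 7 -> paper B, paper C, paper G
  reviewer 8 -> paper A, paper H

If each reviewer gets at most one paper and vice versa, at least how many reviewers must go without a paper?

0

A valid assignment of size 8: reviewer 1-paper D, reviewer 2-paper G, reviewer 3-paper A, reviewer 4-paper E, reviewer 5-paper I, reviewer 6-paper C, reviewer 7-paper B, reviewer 8-paper H.
All 8 reviewers are matched, so no larger matching exists.
That matches 8 of the 8, leaving 0 unmatched; no matching can do better.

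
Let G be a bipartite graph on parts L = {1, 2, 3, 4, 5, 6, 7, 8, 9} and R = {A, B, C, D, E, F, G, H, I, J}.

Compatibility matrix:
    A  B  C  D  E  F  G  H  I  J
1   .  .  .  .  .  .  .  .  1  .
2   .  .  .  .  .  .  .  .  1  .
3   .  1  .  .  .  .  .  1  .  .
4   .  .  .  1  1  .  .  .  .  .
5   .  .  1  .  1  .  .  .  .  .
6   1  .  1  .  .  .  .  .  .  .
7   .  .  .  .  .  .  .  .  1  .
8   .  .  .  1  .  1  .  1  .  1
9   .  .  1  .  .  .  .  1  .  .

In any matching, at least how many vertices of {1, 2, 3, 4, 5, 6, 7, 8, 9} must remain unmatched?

2

A valid assignment of size 7: 1-I, 3-B, 4-D, 5-E, 6-A, 8-H, 9-C.
The set {1, 2, 7} has only 1 neighbour ({I}), so by Hall's theorem at most 7 of the 9 left vertices can be matched.
That matches 7 of the 9, leaving 2 unmatched; no matching can do better.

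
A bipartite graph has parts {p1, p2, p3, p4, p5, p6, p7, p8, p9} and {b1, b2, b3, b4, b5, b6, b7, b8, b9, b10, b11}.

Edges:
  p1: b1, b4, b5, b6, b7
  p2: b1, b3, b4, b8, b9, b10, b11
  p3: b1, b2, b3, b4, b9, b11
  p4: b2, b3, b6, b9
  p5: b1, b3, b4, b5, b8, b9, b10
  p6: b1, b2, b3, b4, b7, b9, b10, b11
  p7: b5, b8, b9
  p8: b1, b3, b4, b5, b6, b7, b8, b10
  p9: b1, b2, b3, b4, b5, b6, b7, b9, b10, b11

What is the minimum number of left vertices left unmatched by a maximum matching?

0

For example, pair p1→b5, p2→b11, p3→b2, p4→b3, p5→b8, p6→b4, p7→b9, p8→b1, p9→b7.
This saturates every left vertex, so 9 is the maximum.
That matches 9 of the 9, leaving 0 unmatched; no matching can do better.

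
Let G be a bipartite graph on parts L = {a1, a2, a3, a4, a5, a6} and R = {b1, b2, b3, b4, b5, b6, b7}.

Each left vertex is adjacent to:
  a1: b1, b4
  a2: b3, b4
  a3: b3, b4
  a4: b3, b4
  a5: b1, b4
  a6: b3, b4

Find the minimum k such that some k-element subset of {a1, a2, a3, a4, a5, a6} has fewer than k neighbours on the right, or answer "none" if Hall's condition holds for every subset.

3

Take S = {a2, a3, a4}. Its neighbourhood is {b3, b4}, so |N(S)| = 2 < |S| = 3.
Every subset of size less than 3 has at least as many neighbours as members, so 3 is the minimum.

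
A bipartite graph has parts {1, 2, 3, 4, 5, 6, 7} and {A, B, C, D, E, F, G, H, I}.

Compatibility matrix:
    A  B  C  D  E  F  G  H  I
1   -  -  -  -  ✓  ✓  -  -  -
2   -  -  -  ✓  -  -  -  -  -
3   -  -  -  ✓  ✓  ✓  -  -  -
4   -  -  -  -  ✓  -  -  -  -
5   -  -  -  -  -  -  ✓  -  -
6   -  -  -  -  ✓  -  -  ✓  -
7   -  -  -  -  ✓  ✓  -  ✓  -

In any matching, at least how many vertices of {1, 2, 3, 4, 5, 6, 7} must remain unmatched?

For example, pair 1–F, 2–D, 3–E, 5–G, 6–H.
The set {1, 2, 3, 4, 6, 7} has only 4 neighbours ({D, E, F, H}), so by Hall's theorem at most 5 of the 7 left vertices can be matched.
That matches 5 of the 7, leaving 2 unmatched; no matching can do better.

2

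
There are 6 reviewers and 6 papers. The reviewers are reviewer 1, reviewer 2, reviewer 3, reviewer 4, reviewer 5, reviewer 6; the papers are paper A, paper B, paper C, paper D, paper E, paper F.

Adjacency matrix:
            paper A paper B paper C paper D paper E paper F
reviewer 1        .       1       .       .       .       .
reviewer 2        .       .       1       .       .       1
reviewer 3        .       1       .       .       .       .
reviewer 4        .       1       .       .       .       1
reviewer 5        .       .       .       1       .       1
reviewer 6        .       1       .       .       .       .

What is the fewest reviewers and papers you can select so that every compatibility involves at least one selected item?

The 4 edges reviewer 1–paper B, reviewer 2–paper C, reviewer 4–paper F, reviewer 5–paper D form a matching, so any vertex cover needs at least 4 vertices (one per matched edge).
Conversely {reviewer 2, reviewer 4, reviewer 5, paper B} meets every edge and has exactly 4 vertices, so 4 is optimal.

4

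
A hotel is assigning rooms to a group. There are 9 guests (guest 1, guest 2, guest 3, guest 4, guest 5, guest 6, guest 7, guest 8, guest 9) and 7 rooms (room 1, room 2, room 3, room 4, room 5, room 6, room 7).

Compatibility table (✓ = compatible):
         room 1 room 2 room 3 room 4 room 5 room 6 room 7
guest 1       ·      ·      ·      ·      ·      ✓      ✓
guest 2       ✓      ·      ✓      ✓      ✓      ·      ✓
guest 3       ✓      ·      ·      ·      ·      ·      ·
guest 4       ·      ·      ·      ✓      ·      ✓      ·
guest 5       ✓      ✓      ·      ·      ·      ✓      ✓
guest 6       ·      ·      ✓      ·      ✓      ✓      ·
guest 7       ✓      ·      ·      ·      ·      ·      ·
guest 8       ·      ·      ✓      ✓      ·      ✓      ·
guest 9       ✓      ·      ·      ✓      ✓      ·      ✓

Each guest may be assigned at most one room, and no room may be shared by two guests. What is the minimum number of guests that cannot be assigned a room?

2

For example, pair guest 1–room 7, guest 2–room 5, guest 3–room 1, guest 4–room 4, guest 5–room 2, guest 6–room 6, guest 8–room 3.
The set {guest 1, guest 2, guest 3, guest 4, guest 6, guest 7, guest 8, guest 9} has only 6 neighbours ({room 1, room 3, room 4, room 5, room 6, room 7}), so by Hall's theorem at most 7 of the 9 guests can be matched.
That matches 7 of the 9, leaving 2 unmatched; no matching can do better.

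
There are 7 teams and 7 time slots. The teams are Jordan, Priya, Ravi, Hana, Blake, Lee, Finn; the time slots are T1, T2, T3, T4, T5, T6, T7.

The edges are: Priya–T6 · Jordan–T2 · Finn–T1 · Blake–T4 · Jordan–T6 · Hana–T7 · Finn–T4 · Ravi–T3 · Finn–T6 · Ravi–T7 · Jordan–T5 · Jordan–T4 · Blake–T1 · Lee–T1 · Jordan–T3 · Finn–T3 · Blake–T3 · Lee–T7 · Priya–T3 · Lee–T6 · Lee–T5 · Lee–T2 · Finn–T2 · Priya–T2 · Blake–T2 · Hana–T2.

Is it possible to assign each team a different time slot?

A valid assignment of size 7: Jordan–T5, Priya–T6, Ravi–T3, Hana–T7, Blake–T2, Lee–T1, Finn–T4.
All 7 teams are covered.

Yes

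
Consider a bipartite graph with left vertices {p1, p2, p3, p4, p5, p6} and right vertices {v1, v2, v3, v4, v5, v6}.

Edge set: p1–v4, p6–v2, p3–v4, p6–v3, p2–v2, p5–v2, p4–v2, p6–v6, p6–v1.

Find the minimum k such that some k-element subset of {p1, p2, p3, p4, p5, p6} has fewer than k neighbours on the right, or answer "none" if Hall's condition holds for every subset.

2

Take S = {p1, p3}. Its neighbourhood is {v4}, so |N(S)| = 1 < |S| = 2.
No single vertex violates Hall's condition since each has at least one neighbour, so 2 is the minimum.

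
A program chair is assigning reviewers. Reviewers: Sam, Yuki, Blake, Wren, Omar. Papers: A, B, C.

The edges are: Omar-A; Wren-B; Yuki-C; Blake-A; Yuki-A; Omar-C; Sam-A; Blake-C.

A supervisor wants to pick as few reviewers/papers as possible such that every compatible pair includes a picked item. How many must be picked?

3

{Wren, A, C} is a vertex cover of size 3: every edge has an endpoint in this set.
No smaller cover exists because Sam–A, Yuki–C, Wren–B is a matching of size 3, and a cover must include an endpoint of each of these disjoint edges (König's theorem).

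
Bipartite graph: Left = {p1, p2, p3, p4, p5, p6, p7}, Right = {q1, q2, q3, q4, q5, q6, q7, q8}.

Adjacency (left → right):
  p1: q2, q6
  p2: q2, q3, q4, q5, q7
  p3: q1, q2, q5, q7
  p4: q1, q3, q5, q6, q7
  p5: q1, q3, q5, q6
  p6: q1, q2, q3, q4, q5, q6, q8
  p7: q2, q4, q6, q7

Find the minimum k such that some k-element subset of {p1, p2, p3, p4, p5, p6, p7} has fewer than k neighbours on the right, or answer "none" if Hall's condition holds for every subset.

none

A matching saturating every left vertex exists, for instance p1→q2, p2→q4, p3→q5, p4→q7, p5→q3, p6→q1, p7→q6.
By Hall's marriage theorem, this means |N(S)| ≥ |S| for every subset S, so no violating subset exists.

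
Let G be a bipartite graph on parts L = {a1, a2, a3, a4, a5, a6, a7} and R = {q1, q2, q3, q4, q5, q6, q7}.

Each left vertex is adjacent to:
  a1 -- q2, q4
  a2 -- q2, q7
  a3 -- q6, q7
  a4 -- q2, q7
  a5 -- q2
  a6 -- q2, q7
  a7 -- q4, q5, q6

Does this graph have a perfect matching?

The set {a2, a4, a5, a6} has only 2 neighbours ({q2, q7}), so by Hall's theorem at most 5 of the 7 left vertices can be matched.
Hence no matching covers every left vertex.

No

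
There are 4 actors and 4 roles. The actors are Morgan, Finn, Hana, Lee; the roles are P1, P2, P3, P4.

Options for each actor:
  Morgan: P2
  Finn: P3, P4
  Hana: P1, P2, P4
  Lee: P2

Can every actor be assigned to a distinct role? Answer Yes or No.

No

The set {Morgan, Lee} has only 1 neighbour ({P2}), so by Hall's theorem at most 3 of the 4 actors can be matched.
Hence no matching covers every actor.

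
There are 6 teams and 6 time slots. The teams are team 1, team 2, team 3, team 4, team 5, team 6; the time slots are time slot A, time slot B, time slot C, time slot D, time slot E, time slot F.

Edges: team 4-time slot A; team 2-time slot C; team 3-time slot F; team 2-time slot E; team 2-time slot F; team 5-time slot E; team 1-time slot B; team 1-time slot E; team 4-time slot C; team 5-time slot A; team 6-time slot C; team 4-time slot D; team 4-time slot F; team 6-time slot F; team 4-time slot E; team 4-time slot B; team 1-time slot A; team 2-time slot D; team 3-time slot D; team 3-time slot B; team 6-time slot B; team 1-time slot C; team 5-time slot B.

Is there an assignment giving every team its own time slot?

One maximum matching: team 1-time slot A, team 2-time slot C, team 3-time slot D, team 4-time slot E, team 5-time slot B, team 6-time slot F.
All 6 teams are covered.

Yes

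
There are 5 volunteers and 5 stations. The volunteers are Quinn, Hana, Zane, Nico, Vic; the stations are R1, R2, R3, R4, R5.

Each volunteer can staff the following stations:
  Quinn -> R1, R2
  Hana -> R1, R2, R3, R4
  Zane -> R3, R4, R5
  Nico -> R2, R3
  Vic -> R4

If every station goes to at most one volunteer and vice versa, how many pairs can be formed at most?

5

One maximum matching: Quinn-R1, Hana-R2, Zane-R5, Nico-R3, Vic-R4.
This saturates every volunteer, so 5 is the maximum.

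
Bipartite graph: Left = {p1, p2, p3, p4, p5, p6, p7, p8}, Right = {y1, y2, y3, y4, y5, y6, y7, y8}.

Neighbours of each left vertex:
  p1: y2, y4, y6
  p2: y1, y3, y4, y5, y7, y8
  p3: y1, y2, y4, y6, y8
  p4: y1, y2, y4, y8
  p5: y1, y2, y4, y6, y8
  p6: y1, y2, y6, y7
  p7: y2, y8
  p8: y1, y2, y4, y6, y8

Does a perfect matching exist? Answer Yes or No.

No

The set {p1, p3, p4, p5, p7, p8} has only 5 neighbours ({y1, y2, y4, y6, y8}), so by Hall's theorem at most 7 of the 8 left vertices can be matched.
Hence no matching covers every left vertex.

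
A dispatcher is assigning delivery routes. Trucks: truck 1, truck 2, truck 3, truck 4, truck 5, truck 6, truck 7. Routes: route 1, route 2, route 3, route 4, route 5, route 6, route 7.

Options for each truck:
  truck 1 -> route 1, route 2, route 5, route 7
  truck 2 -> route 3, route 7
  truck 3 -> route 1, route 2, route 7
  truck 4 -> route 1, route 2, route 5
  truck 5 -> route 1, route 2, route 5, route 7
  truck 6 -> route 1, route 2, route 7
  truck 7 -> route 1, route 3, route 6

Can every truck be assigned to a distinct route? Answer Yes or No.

The set {truck 1, truck 3, truck 4, truck 5, truck 6} has only 4 neighbours ({route 1, route 2, route 5, route 7}), so by Hall's theorem at most 6 of the 7 trucks can be matched.
Hence no matching covers every truck.

No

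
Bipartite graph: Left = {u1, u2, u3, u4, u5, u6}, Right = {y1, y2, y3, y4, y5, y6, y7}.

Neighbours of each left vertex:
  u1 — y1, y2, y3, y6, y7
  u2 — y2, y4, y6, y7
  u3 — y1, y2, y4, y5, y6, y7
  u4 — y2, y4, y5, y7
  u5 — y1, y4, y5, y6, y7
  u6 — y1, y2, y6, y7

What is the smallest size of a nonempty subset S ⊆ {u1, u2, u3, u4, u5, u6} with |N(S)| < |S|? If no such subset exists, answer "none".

A matching saturating every left vertex exists, for instance u1→y3, u2→y2, u3→y4, u4→y5, u5→y6, u6→y7.
By Hall's marriage theorem, this means |N(S)| ≥ |S| for every subset S, so no violating subset exists.

none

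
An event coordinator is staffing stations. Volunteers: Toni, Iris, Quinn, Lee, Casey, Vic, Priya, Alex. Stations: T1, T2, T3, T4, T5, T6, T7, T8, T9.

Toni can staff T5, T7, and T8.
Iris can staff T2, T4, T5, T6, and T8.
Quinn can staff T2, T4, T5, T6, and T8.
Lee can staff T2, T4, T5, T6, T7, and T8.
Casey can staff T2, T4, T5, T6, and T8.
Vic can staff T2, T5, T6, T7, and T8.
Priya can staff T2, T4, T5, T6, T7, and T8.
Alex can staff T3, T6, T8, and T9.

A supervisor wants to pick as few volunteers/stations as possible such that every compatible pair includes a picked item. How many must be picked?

7

{Alex, T2, T4, T5, T6, T7, T8} is a vertex cover of size 7: every edge has an endpoint in this set.
No smaller cover exists because Toni–T8, Iris–T2, Quinn–T6, Lee–T4, Casey–T5, Vic–T7, Alex–T9 is a matching of size 7, and a cover must include an endpoint of each of these disjoint edges (König's theorem).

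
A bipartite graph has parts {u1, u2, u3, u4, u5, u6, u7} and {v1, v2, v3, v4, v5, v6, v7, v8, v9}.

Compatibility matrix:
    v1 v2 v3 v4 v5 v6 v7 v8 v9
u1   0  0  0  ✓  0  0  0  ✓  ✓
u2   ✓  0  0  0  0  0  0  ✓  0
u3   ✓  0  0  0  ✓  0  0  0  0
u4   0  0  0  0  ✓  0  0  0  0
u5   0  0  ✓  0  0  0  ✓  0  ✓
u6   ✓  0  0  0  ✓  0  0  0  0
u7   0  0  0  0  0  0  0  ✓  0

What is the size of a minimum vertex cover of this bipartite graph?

A maximum matching has 5 edges (e.g. u1–v4, u2–v8, u3–v1, u4–v5, u5–v7).
By König's theorem the minimum vertex cover has the same size. One such cover is {u1, u5, v1, v5, v8}.

5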